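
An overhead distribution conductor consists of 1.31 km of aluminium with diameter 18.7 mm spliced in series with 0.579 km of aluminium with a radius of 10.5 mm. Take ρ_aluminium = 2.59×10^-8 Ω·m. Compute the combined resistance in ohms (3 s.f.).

0.167 Ω

Segment 1: A = π(d/2)² = π(9.3500e-03 m)² = 2.746e-04 m²
R₁ = ρL/A = (2.59×10^-8)(1310)/(2.746e-04) = 0.1235 Ω
Segment 2: A = πr² = π(1.0500e-02 m)² = 3.464e-04 m²
R₂ = (2.59×10^-8)(579)/(3.464e-04) = 0.0433 Ω
R = R₁ + R₂ = 0.167 Ω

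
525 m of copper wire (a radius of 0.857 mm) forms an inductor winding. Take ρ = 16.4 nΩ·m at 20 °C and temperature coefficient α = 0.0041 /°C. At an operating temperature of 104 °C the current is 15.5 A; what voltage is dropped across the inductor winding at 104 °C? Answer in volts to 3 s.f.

ρ = 16.4 nΩ·m = 1.64×10^-8 Ω·m
A = πr² = π(8.5700e-04 m)² = 2.307e-06 m²
R₍20₎ = ρL/A = (1.64×10^-8)(525)/(2.307e-06) = 3.732 Ω
R₍104₎ = R₍20₎(1 + αΔT) = 3.732 × (1 + 0.0041×84) = 5.017 Ω
V = IR = 15.5 × 5.017 = 77.8 V

77.8 V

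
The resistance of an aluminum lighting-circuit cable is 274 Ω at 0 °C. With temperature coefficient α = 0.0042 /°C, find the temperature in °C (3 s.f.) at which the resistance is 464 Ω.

R = R₀(1 + α(T − T₀)) ⇒ T = T₀ + (R/R₀ − 1)/α
T = 0 + (464/274 − 1)/0.0042 = 0 + (0.6934)/0.0042 = 165 °C

165 °C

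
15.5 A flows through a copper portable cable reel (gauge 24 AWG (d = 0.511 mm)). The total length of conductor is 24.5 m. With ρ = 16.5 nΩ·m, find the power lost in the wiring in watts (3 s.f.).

474 W

ρ = 16.5 nΩ·m = 1.65×10^-8 Ω·m
A = π(0.511/2 mm)² = π(2.5550e-04 m)² = 2.051e-07 m²
R = ρL/A = (1.65×10^-8)(24.5)/(2.051e-07) = 1.971 Ω
P = I²R = (15.5)² × 1.971 = 474 W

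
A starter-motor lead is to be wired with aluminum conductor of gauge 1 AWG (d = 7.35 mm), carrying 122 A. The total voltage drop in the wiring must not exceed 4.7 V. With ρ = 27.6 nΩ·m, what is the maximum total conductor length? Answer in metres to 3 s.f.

ρ = 27.6 nΩ·m = 2.76×10^-8 Ω·m
A = π(7.35/2 mm)² = π(3.6750e-03 m)² = 4.243e-05 m²
L_max = V_max·A/(1·ρI) = (4.7)(4.243e-05)/(2.76×10^-8×122) = 59.2 m

59.2 m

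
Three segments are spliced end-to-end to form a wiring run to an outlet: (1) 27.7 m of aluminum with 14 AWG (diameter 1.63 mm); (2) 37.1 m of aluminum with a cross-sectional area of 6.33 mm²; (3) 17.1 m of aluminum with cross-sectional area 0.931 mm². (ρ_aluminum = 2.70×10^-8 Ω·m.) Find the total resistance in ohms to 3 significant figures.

1.01 Ω

Seg 1: A = π(1.63/2 mm)² = π(8.1500e-04 m)² = 2.087e-06 m²
R_1 = (2.70×10^-8)(27.7)/(2.087e-06) = 0.3584 Ω
Seg 2: A = 6.33 mm² = 6.330e-06 m²
R_2 = (2.70×10^-8)(37.1)/(6.330e-06) = 0.1582 Ω
Seg 3: A = 0.931 mm² = 9.310e-07 m²
R_3 = (2.70×10^-8)(17.1)/(9.310e-07) = 0.4959 Ω
R_total = R_1 + R_2 + R_3 = 1.01 Ω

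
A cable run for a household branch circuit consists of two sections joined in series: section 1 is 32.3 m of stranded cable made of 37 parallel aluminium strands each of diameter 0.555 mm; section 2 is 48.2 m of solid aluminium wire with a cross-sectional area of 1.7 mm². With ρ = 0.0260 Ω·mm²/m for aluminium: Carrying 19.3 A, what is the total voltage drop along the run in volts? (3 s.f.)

ρ = 0.0260 Ω·mm²/m = 2.60×10^-8 Ω·m
Section 1: A_strand = π(2.7750e-04)² = 2.419e-07 m²; R₁ = ρL/(N·A_s) = (2.60×10^-8)(32.3)/(37×2.419e-07) = 0.09382 Ω
Section 2: A = 1.7 mm² = 1.700e-06 m²
R₂ = (2.60×10^-8)(48.2)/(1.700e-06) = 0.7372 Ω
R = R₁ + R₂ = 0.831 Ω
V = IR = 19.3 × 0.831 = 16.0 V

16.0 V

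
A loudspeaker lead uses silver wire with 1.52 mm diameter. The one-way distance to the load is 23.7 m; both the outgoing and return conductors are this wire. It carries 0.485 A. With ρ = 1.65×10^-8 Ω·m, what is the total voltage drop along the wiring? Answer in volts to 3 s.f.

0.209 V

A = π(d/2)² = π(7.6000e-04 m)² = 1.815e-06 m²
Total conductor length (both ways) L = 2 × 23.7 = 47.4 m
R = ρL/A = (1.65×10^-8)(47.4)/(1.815e-06) = 0.431 Ω
V = IR = 0.485 × 0.431 = 0.209 V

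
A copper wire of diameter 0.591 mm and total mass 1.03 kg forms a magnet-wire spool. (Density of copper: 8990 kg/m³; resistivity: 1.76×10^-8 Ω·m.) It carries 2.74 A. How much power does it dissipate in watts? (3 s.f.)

201 W

A = π(d/2)² = π(2.9550e-04 m)² = 2.7432e-07 m²
L = m/(density·A) = 1.03/(8990×2.7432e-07) = 417.7 m
R = ρL/A = (1.76×10^-8)(417.7)/(2.7432e-07) = 26.8 Ω
P = I²R = (2.74)² × 26.8 = 201 W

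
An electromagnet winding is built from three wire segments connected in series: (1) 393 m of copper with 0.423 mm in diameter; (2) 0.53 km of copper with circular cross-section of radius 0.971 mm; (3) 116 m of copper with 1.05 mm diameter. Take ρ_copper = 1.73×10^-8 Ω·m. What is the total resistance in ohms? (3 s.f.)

53.8 Ω

Seg 1: A = π(d/2)² = π(2.1150e-04 m)² = 1.405e-07 m²
R_1 = (1.73×10^-8)(393)/(1.405e-07) = 48.38 Ω
Seg 2: A = πr² = π(9.7100e-04 m)² = 2.962e-06 m²
R_2 = (1.73×10^-8)(530)/(2.962e-06) = 3.096 Ω
Seg 3: A = π(d/2)² = π(5.2500e-04 m)² = 8.659e-07 m²
R_3 = (1.73×10^-8)(116)/(8.659e-07) = 2.318 Ω
R_total = R_1 + R_2 + R_3 = 53.8 Ω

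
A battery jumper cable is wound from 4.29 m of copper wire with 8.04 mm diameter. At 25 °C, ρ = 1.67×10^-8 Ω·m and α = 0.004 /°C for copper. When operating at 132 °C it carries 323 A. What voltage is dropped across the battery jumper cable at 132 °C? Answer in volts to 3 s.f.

0.651 V

A = π(d/2)² = π(4.0200e-03 m)² = 5.077e-05 m²
R₍25₎ = ρL/A = (1.67×10^-8)(4.29)/(5.077e-05) = 0.001411 Ω
R₍132₎ = R₍25₎(1 + αΔT) = 0.001411 × (1 + 0.004×107) = 0.002015 Ω
V = IR = 323 × 0.002015 = 0.651 V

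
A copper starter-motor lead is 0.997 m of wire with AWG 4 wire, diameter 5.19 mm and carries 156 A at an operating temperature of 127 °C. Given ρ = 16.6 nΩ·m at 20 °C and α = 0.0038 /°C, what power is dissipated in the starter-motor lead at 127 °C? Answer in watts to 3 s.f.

26.8 W

ρ = 16.6 nΩ·m = 1.66×10^-8 Ω·m
A = π(5.19/2 mm)² = π(2.5950e-03 m)² = 2.116e-05 m²
R₍20₎ = ρL/A = (1.66×10^-8)(0.997)/(2.116e-05) = 7.823×10^-4 Ω
R₍127₎ = R₍20₎(1 + αΔT) = 7.823×10^-4 × (1 + 0.0038×107) = 0.0011 Ω
P = I²R = (156)² × 0.0011 = 26.8 W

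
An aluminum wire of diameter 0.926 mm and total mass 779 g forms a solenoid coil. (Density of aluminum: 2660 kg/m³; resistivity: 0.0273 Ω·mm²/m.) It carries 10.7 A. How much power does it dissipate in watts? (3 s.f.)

ρ = 0.0273 Ω·mm²/m = 2.73×10^-8 Ω·m
A = π(d/2)² = π(4.6300e-04 m)² = 6.7346e-07 m²
L = m/(density·A) = 0.779/(2660×6.7346e-07) = 434.9 m
R = ρL/A = (2.73×10^-8)(434.9)/(6.7346e-07) = 17.63 Ω
P = I²R = (10.7)² × 17.63 = 2020 W

2020 W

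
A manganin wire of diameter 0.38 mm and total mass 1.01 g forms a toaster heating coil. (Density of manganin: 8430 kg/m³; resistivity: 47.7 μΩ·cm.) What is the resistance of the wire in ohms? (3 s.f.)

4.44 Ω

ρ = 47.7 μΩ·cm = 4.77×10^-7 Ω·m
A = π(d/2)² = π(1.9000e-04 m)² = 1.1341e-07 m²
L = m/(density·A) = 0.00101/(8430×1.1341e-07) = 1.056 m
R = ρL/A = (4.77×10^-7)(1.056)/(1.1341e-07) = 4.44 Ω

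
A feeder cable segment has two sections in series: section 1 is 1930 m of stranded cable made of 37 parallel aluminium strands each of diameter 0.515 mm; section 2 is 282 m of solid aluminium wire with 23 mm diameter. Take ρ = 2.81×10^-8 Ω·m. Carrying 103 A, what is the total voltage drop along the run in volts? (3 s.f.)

Section 1: A_strand = π(2.5750e-04)² = 2.083e-07 m²; R₁ = ρL/(N·A_s) = (2.81×10^-8)(1930)/(37×2.083e-07) = 7.037 Ω
Section 2: A = π(d/2)² = π(1.1500e-02 m)² = 4.155e-04 m²
R₂ = (2.81×10^-8)(282)/(4.155e-04) = 0.01907 Ω
R = R₁ + R₂ = 7.056 Ω
V = IR = 103 × 7.056 = 727 V

727 V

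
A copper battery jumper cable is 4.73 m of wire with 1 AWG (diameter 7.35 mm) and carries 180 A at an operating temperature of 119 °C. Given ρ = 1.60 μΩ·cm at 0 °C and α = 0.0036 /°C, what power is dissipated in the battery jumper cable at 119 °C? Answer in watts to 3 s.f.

ρ = 1.60 μΩ·cm = 1.60×10^-8 Ω·m
A = π(7.35/2 mm)² = π(3.6750e-03 m)² = 4.243e-05 m²
R₍0₎ = ρL/A = (1.60×10^-8)(4.73)/(4.243e-05) = 0.001784 Ω
R₍119₎ = R₍0₎(1 + αΔT) = 0.001784 × (1 + 0.0036×119) = 0.002548 Ω
P = I²R = (180)² × 0.002548 = 82.5 W

82.5 W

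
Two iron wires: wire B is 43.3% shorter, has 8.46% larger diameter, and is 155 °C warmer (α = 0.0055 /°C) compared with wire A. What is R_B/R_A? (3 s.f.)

R ∝ ρL/d² with ρ ∝ (1+αΔT), so R_B/R_A = (1 − 43.3/100) × (1 + 8.46/100)⁻² × (1 + 0.0055×155)
= 0.567 × 0.8501 × 1.853 = 0.893

0.893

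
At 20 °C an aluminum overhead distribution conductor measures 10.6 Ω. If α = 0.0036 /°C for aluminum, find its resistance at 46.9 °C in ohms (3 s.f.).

11.6 Ω

ΔT = 46.9 − 20 = 26.9 °C
R = R₀(1 + αΔT) = 10.6 × (1 + 0.0036×26.9) = 10.6 × 1.097 = 11.6 Ω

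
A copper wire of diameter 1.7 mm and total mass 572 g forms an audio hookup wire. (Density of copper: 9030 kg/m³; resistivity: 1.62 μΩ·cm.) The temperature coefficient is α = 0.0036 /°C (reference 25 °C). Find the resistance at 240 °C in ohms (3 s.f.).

ρ = 1.62 μΩ·cm = 1.62×10^-8 Ω·m
A = π(d/2)² = π(8.5000e-04 m)² = 2.2698e-06 m²
L = m/(density·A) = 0.572/(9030×2.2698e-06) = 27.91 m
R = ρL/A = (1.62×10^-8)(27.91)/(2.2698e-06) = 0.1992 Ω
R(240 °C) = 0.1992 × (1 + 0.0036×215) = 0.353 Ω

0.353 Ω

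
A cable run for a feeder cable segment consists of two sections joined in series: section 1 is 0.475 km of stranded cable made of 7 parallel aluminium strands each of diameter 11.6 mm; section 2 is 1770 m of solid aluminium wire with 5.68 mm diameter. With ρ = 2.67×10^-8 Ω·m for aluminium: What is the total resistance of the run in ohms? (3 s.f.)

Section 1: A_strand = π(5.8000e-03)² = 1.057e-04 m²; R₁ = ρL/(N·A_s) = (2.67×10^-8)(475)/(7×1.057e-04) = 0.01714 Ω
Section 2: A = π(d/2)² = π(2.8400e-03 m)² = 2.534e-05 m²
R₂ = (2.67×10^-8)(1770)/(2.534e-05) = 1.865 Ω
R = R₁ + R₂ = 1.88 Ω

1.88 Ω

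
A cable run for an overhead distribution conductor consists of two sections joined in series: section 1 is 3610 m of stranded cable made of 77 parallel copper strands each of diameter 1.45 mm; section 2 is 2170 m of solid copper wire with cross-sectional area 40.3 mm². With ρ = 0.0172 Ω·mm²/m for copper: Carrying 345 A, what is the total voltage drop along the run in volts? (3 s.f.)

ρ = 0.0172 Ω·mm²/m = 1.72×10^-8 Ω·m
Section 1: A_strand = π(7.2500e-04)² = 1.651e-06 m²; R₁ = ρL/(N·A_s) = (1.72×10^-8)(3610)/(77×1.651e-06) = 0.4883 Ω
Section 2: A = 40.3 mm² = 4.030e-05 m²
R₂ = (1.72×10^-8)(2170)/(4.030e-05) = 0.9262 Ω
R = R₁ + R₂ = 1.414 Ω
V = IR = 345 × 1.414 = 488 V

488 V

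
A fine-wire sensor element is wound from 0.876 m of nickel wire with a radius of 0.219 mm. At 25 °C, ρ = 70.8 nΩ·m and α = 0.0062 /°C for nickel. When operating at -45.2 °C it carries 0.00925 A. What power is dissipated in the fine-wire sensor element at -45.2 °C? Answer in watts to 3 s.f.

1.99×10^-5 W

ρ = 70.8 nΩ·m = 7.08×10^-8 Ω·m
A = πr² = π(2.1900e-04 m)² = 1.507e-07 m²
R₍25₎ = ρL/A = (7.08×10^-8)(0.876)/(1.507e-07) = 0.4116 Ω
R₍-45.2₎ = R₍25₎(1 + αΔT) = 0.4116 × (1 + 0.0062×-70.2) = 0.2325 Ω
P = I²R = (0.00925)² × 0.2325 = 1.99×10^-5 W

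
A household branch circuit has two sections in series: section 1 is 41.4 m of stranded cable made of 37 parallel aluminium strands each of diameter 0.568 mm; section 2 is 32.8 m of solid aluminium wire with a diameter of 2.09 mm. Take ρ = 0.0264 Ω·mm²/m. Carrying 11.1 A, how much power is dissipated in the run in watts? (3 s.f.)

45.5 W

ρ = 0.0264 Ω·mm²/m = 2.64×10^-8 Ω·m
Section 1: A_strand = π(2.8400e-04)² = 2.534e-07 m²; R₁ = ρL/(N·A_s) = (2.64×10^-8)(41.4)/(37×2.534e-07) = 0.1166 Ω
Section 2: A = π(d/2)² = π(1.0450e-03 m)² = 3.431e-06 m²
R₂ = (2.64×10^-8)(32.8)/(3.431e-06) = 0.2524 Ω
R = R₁ + R₂ = 0.369 Ω
P = I²R = (11.1)² × 0.369 = 45.5 W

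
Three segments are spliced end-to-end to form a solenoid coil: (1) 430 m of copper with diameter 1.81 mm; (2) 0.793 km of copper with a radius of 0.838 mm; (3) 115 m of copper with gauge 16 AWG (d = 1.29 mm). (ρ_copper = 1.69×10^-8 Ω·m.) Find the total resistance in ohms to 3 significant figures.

10.4 Ω

Seg 1: A = π(d/2)² = π(9.0500e-04 m)² = 2.573e-06 m²
R_1 = (1.69×10^-8)(430)/(2.573e-06) = 2.824 Ω
Seg 2: A = πr² = π(8.3800e-04 m)² = 2.206e-06 m²
R_2 = (1.69×10^-8)(793)/(2.206e-06) = 6.075 Ω
Seg 3: A = π(1.29/2 mm)² = π(6.4500e-04 m)² = 1.307e-06 m²
R_3 = (1.69×10^-8)(115)/(1.307e-06) = 1.487 Ω
R_total = R_1 + R_2 + R_3 = 10.4 Ω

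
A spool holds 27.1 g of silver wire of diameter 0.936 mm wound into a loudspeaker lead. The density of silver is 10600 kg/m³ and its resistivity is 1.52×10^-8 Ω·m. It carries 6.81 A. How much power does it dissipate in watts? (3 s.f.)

A = π(d/2)² = π(4.6800e-04 m)² = 6.8808e-07 m²
L = m/(density·A) = 0.0271/(10600×6.8808e-07) = 3.716 m
R = ρL/A = (1.52×10^-8)(3.716)/(6.8808e-07) = 0.08208 Ω
P = I²R = (6.81)² × 0.08208 = 3.81 W

3.81 W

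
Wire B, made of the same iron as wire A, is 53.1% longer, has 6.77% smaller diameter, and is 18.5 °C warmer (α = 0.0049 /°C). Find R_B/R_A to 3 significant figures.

1.92

R ∝ ρL/d² with ρ ∝ (1+αΔT), so R_B/R_A = (1 + 53.1/100) × (1 − 6.77/100)⁻² × (1 + 0.0049×18.5)
= 1.531 × 1.151 × 1.091 = 1.92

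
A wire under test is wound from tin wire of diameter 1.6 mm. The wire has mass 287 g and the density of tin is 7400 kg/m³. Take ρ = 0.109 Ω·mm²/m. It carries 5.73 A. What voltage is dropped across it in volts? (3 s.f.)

ρ = 0.109 Ω·mm²/m = 1.09×10^-7 Ω·m
A = π(d/2)² = π(8.0000e-04 m)² = 2.0106e-06 m²
L = m/(density·A) = 0.287/(7400×2.0106e-06) = 19.29 m
R = ρL/A = (1.09×10^-7)(19.29)/(2.0106e-06) = 1.046 Ω
V = IR = 5.73 × 1.046 = 5.99 V

5.99 V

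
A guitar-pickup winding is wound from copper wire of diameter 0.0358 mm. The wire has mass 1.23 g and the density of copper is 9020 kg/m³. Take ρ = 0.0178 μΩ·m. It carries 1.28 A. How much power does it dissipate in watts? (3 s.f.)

3920 W

ρ = 0.0178 μΩ·m = 1.78×10^-8 Ω·m
A = π(d/2)² = π(1.7900e-05 m)² = 1.0066e-09 m²
L = m/(density·A) = 0.00123/(9020×1.0066e-09) = 135.5 m
R = ρL/A = (1.78×10^-8)(135.5)/(1.0066e-09) = 2396 Ω
P = I²R = (1.28)² × 2396 = 3920 W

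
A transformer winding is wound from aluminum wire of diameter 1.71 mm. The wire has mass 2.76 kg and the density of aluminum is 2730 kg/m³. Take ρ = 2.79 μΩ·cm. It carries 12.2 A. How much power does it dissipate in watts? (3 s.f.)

ρ = 2.79 μΩ·cm = 2.79×10^-8 Ω·m
A = π(d/2)² = π(8.5500e-04 m)² = 2.2966e-06 m²
L = m/(density·A) = 2.76/(2730×2.2966e-06) = 440.2 m
R = ρL/A = (2.79×10^-8)(440.2)/(2.2966e-06) = 5.348 Ω
P = I²R = (12.2)² × 5.348 = 796 W

796 W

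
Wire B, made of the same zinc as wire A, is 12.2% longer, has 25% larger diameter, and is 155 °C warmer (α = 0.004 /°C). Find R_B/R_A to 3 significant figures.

1.16

R ∝ ρL/d² with ρ ∝ (1+αΔT), so R_B/R_A = (1 + 12.2/100) × (1 + 25/100)⁻² × (1 + 0.004×155)
= 1.122 × 0.64 × 1.62 = 1.16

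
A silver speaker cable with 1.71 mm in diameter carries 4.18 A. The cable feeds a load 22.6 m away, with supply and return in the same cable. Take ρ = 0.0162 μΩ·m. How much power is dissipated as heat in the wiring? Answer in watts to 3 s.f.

5.57 W

ρ = 0.0162 μΩ·m = 1.62×10^-8 Ω·m
A = π(d/2)² = π(8.5500e-04 m)² = 2.297e-06 m²
Total conductor length (both ways) L = 2 × 22.6 = 45.2 m
R = ρL/A = (1.62×10^-8)(45.2)/(2.297e-06) = 0.3188 Ω
P = I²R = (4.18)² × 0.3188 = 5.57 W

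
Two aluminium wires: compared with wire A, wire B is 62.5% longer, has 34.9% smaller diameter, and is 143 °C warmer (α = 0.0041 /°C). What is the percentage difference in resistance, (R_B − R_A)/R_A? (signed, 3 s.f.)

508%

R ∝ ρL/d² with ρ ∝ (1+αΔT), so R_B/R_A = (1 + 62.5/100) × (1 − 34.9/100)⁻² × (1 + 0.0041×143)
= 1.625 × 2.36 × 1.586 = 6.082
(R_B − R_A)/R_A = 6.082 − 1 = 508%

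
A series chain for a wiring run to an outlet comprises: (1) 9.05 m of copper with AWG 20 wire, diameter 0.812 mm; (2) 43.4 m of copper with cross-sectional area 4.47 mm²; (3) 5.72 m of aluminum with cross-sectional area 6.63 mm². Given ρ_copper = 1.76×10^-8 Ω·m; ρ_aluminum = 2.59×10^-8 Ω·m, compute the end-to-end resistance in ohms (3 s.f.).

0.501 Ω

Seg 1: A = π(0.812/2 mm)² = π(4.0600e-04 m)² = 5.178e-07 m²
R_1 = (1.76×10^-8)(9.05)/(5.178e-07) = 0.3076 Ω
Seg 2: A = 4.47 mm² = 4.470e-06 m²
R_2 = (1.76×10^-8)(43.4)/(4.470e-06) = 0.1709 Ω
Seg 3: A = 6.63 mm² = 6.630e-06 m²
R_3 = (2.59×10^-8)(5.72)/(6.630e-06) = 0.02235 Ω
R_total = R_1 + R_2 + R_3 = 0.501 Ω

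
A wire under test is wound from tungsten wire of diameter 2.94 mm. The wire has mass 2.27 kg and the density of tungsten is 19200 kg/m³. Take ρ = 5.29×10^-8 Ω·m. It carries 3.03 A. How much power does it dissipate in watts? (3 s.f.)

1.25 W

A = π(d/2)² = π(1.4700e-03 m)² = 6.7887e-06 m²
L = m/(density·A) = 2.27/(19200×6.7887e-06) = 17.42 m
R = ρL/A = (5.29×10^-8)(17.42)/(6.7887e-06) = 0.1357 Ω
P = I²R = (3.03)² × 0.1357 = 1.25 W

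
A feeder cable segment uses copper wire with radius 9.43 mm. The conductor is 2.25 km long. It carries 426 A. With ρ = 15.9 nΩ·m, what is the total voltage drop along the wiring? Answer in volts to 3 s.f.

ρ = 15.9 nΩ·m = 1.59×10^-8 Ω·m
A = πr² = π(9.4300e-03 m)² = 2.794e-04 m²
R = ρL/A = (1.59×10^-8)(2250)/(2.794e-04) = 0.1281 Ω
V = IR = 426 × 0.1281 = 54.6 V

54.6 V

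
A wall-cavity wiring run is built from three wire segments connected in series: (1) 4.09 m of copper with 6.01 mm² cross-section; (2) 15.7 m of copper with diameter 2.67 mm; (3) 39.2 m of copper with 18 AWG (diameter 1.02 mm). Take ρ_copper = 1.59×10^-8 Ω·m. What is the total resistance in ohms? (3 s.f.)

0.818 Ω

Seg 1: A = 6.01 mm² = 6.010e-06 m²
R_1 = (1.59×10^-8)(4.09)/(6.010e-06) = 0.01082 Ω
Seg 2: A = π(d/2)² = π(1.3350e-03 m)² = 5.599e-06 m²
R_2 = (1.59×10^-8)(15.7)/(5.599e-06) = 0.04458 Ω
Seg 3: A = π(1.02/2 mm)² = π(5.1000e-04 m)² = 8.171e-07 m²
R_3 = (1.59×10^-8)(39.2)/(8.171e-07) = 0.7628 Ω
R_total = R_1 + R_2 + R_3 = 0.818 Ω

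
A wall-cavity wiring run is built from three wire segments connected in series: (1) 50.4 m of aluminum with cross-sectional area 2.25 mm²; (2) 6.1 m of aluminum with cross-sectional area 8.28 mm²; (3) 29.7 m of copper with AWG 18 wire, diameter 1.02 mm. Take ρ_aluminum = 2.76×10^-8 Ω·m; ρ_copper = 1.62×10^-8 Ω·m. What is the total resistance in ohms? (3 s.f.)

1.23 Ω

Seg 1: A = 2.25 mm² = 2.250e-06 m²
R_1 = (2.76×10^-8)(50.4)/(2.250e-06) = 0.6182 Ω
Seg 2: A = 8.28 mm² = 8.280e-06 m²
R_2 = (2.76×10^-8)(6.1)/(8.280e-06) = 0.02033 Ω
Seg 3: A = π(1.02/2 mm)² = π(5.1000e-04 m)² = 8.171e-07 m²
R_3 = (1.62×10^-8)(29.7)/(8.171e-07) = 0.5888 Ω
R_total = R_1 + R_2 + R_3 = 1.23 Ω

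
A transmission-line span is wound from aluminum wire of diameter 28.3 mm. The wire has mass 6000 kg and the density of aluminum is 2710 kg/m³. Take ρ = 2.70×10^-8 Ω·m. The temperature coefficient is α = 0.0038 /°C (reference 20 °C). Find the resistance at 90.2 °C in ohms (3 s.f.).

A = π(d/2)² = π(1.4150e-02 m)² = 6.2902e-04 m²
L = m/(density·A) = 6000/(2710×6.2902e-04) = 3520 m
R = ρL/A = (2.70×10^-8)(3520)/(6.2902e-04) = 0.1511 Ω
R(90.2 °C) = 0.1511 × (1 + 0.0038×70.2) = 0.191 Ω

0.191 Ω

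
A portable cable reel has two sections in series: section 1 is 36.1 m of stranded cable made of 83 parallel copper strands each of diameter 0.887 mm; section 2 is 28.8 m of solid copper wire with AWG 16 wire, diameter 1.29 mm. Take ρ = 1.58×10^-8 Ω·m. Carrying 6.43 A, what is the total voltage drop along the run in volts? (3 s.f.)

2.31 V

Section 1: A_strand = π(4.4350e-04)² = 6.179e-07 m²; R₁ = ρL/(N·A_s) = (1.58×10^-8)(36.1)/(83×6.179e-07) = 0.01112 Ω
Section 2: A = π(1.29/2 mm)² = π(6.4500e-04 m)² = 1.307e-06 m²
R₂ = (1.58×10^-8)(28.8)/(1.307e-06) = 0.3482 Ω
R = R₁ + R₂ = 0.3593 Ω
V = IR = 6.43 × 0.3593 = 2.31 V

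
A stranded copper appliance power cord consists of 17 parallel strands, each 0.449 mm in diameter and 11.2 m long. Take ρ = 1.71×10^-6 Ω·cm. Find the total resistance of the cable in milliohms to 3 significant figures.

71.2 mΩ

ρ = 1.71×10^-6 Ω·cm = 1.71×10^-8 Ω·m
A_strand = π(2.2450e-04 m)² = 1.583e-07 m²
R_strand = ρL/A = (1.71×10^-8)(11.2)/(1.583e-07) = 1.21 Ω
R_total = R_strand/N = 1.21/17 = 71.2 mΩ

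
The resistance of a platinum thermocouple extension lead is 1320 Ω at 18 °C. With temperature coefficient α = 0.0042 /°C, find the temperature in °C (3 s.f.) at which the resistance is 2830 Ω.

R = R₀(1 + α(T − T₀)) ⇒ T = T₀ + (R/R₀ − 1)/α
T = 18 + (2830/1320 − 1)/0.0042 = 18 + (1.144)/0.0042 = 290 °C

290 °C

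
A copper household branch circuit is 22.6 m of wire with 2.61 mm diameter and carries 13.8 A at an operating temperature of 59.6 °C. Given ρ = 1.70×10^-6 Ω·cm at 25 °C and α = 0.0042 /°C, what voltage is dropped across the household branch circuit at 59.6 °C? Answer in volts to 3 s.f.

ρ = 1.70×10^-6 Ω·cm = 1.70×10^-8 Ω·m
A = π(d/2)² = π(1.3050e-03 m)² = 5.350e-06 m²
R₍25₎ = ρL/A = (1.70×10^-8)(22.6)/(5.350e-06) = 0.07181 Ω
R₍59.6₎ = R₍25₎(1 + αΔT) = 0.07181 × (1 + 0.0042×34.6) = 0.08225 Ω
V = IR = 13.8 × 0.08225 = 1.13 V

1.13 V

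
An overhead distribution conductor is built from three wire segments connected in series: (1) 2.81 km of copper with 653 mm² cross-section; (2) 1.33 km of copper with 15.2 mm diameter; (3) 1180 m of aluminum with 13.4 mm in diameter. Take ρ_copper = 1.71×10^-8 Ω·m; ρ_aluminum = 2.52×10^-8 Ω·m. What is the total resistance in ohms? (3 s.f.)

0.410 Ω

Seg 1: A = 653 mm² = 6.530e-04 m²
R_1 = (1.71×10^-8)(2810)/(6.530e-04) = 0.07358 Ω
Seg 2: A = π(d/2)² = π(7.6000e-03 m)² = 1.815e-04 m²
R_2 = (1.71×10^-8)(1330)/(1.815e-04) = 0.1253 Ω
Seg 3: A = π(d/2)² = π(6.7000e-03 m)² = 1.410e-04 m²
R_3 = (2.52×10^-8)(1180)/(1.410e-04) = 0.2109 Ω
R_total = R_1 + R_2 + R_3 = 0.410 Ω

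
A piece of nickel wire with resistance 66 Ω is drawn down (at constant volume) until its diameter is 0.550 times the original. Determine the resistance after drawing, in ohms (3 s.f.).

721 Ω

Volume constant ⇒ L' = L/r² with r = 0.55. R' = ρL'/A' = ρ(L/r²)/(πr²d₀²/4) = R/r⁴.
R' = 10.93 × 66 = 721 Ω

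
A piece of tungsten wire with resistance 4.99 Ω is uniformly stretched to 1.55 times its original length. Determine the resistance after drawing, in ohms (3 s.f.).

Volume constant ⇒ A' = A/k with k = 1.55. R' = ρ(kL)/(A/k) = k²R.
R' = 2.403 × 4.99 = 12.0 Ω

12.0 Ω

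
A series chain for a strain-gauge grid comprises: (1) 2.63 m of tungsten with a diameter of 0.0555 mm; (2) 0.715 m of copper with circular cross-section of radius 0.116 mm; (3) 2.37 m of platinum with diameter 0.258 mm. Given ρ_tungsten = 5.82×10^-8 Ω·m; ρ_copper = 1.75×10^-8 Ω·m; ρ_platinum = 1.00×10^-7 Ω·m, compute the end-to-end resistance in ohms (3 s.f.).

68.1 Ω

Seg 1: A = π(d/2)² = π(2.7750e-05 m)² = 2.419e-09 m²
R_1 = (5.82×10^-8)(2.63)/(2.419e-09) = 63.27 Ω
Seg 2: A = πr² = π(1.1600e-04 m)² = 4.227e-08 m²
R_2 = (1.75×10^-8)(0.715)/(4.227e-08) = 0.296 Ω
Seg 3: A = π(d/2)² = π(1.2900e-04 m)² = 5.228e-08 m²
R_3 = (1.00×10^-7)(2.37)/(5.228e-08) = 4.533 Ω
R_total = R_1 + R_2 + R_3 = 68.1 Ω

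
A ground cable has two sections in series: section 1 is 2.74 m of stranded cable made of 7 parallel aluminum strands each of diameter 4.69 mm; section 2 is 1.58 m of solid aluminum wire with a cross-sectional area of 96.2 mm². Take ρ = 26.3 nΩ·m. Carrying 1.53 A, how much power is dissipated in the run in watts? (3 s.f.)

ρ = 26.3 nΩ·m = 2.63×10^-8 Ω·m
Section 1: A_strand = π(2.3450e-03)² = 1.728e-05 m²; R₁ = ρL/(N·A_s) = (2.63×10^-8)(2.74)/(7×1.728e-05) = 5.959×10^-4 Ω
Section 2: A = 96.2 mm² = 9.620e-05 m²
R₂ = (2.63×10^-8)(1.58)/(9.620e-05) = 4.320×10^-4 Ω
R = R₁ + R₂ = 0.001028 Ω
P = I²R = (1.53)² × 0.001028 = 0.00241 W

0.00241 W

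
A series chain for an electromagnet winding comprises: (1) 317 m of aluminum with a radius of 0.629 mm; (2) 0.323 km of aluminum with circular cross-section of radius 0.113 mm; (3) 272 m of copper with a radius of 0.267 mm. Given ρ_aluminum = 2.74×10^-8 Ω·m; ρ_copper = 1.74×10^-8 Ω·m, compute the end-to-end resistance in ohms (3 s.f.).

249 Ω

Seg 1: A = πr² = π(6.2900e-04 m)² = 1.243e-06 m²
R_1 = (2.74×10^-8)(317)/(1.243e-06) = 6.988 Ω
Seg 2: A = πr² = π(1.1300e-04 m)² = 4.011e-08 m²
R_2 = (2.74×10^-8)(323)/(4.011e-08) = 220.6 Ω
Seg 3: A = πr² = π(2.6700e-04 m)² = 2.240e-07 m²
R_3 = (1.74×10^-8)(272)/(2.240e-07) = 21.13 Ω
R_total = R_1 + R_2 + R_3 = 249 Ω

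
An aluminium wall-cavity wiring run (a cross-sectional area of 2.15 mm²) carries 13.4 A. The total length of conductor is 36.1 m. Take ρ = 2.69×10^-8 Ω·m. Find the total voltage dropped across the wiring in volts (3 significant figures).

6.05 V

A = 2.15 mm² = 2.150e-06 m²
R = ρL/A = (2.69×10^-8)(36.1)/(2.150e-06) = 0.4517 Ω
V = IR = 13.4 × 0.4517 = 6.05 V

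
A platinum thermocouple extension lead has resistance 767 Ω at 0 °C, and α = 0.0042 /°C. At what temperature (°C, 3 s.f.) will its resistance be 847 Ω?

R = R₀(1 + α(T − T₀)) ⇒ T = T₀ + (R/R₀ − 1)/α
T = 0 + (847/767 − 1)/0.0042 = 0 + (0.1043)/0.0042 = 24.8 °C

24.8 °C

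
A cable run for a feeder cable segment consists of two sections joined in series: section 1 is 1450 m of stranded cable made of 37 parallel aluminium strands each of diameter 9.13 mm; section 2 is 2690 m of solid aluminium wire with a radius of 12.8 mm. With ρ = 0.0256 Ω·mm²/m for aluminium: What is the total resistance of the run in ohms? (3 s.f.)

0.149 Ω

ρ = 0.0256 Ω·mm²/m = 2.56×10^-8 Ω·m
Section 1: A_strand = π(4.5650e-03)² = 6.547e-05 m²; R₁ = ρL/(N·A_s) = (2.56×10^-8)(1450)/(37×6.547e-05) = 0.01532 Ω
Section 2: A = πr² = π(1.2800e-02 m)² = 5.147e-04 m²
R₂ = (2.56×10^-8)(2690)/(5.147e-04) = 0.1338 Ω
R = R₁ + R₂ = 0.149 Ω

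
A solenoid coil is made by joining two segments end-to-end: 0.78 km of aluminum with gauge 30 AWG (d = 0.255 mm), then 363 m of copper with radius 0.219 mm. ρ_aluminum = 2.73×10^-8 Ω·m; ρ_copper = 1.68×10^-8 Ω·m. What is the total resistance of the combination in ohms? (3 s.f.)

457 Ω

Segment 1: A = π(0.255/2 mm)² = π(1.2750e-04 m)² = 5.107e-08 m²
R₁ = ρL/A = (2.73×10^-8)(780)/(5.107e-08) = 417 Ω
Segment 2: A = πr² = π(2.1900e-04 m)² = 1.507e-07 m²
R₂ = (1.68×10^-8)(363)/(1.507e-07) = 40.47 Ω
R = R₁ + R₂ = 457 Ω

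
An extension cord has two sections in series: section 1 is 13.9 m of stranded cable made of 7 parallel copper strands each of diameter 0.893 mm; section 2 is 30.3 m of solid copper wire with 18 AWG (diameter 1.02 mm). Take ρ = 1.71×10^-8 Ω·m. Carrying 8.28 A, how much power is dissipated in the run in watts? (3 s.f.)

Section 1: A_strand = π(4.4650e-04)² = 6.263e-07 m²; R₁ = ρL/(N·A_s) = (1.71×10^-8)(13.9)/(7×6.263e-07) = 0.05422 Ω
Section 2: A = π(1.02/2 mm)² = π(5.1000e-04 m)² = 8.171e-07 m²
R₂ = (1.71×10^-8)(30.3)/(8.171e-07) = 0.6341 Ω
R = R₁ + R₂ = 0.6883 Ω
P = I²R = (8.28)² × 0.6883 = 47.2 W

47.2 W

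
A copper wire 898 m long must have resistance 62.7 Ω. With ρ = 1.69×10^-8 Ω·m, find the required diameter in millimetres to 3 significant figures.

0.555 mm

A = ρL/R = (1.69×10^-8)(898)/(62.7) = 2.420e-07 m²
d = 2√(A/π) = 5.551e-04 m = 0.555 mm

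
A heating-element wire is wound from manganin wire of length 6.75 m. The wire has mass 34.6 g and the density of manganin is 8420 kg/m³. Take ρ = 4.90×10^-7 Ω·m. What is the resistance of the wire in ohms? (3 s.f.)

5.43 Ω

A = m/(density·L) = 0.0346/(8420×6.75) = 6.0878e-07 m²
R = ρL/A = (4.90×10^-7)(6.75)/(6.0878e-07) = 5.43 Ω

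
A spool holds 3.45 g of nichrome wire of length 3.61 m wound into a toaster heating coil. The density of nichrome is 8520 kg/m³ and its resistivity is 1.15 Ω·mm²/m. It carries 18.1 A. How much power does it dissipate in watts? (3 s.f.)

ρ = 1.15 Ω·mm²/m = 1.15×10^-6 Ω·m
A = m/(density·L) = 0.00345/(8520×3.61) = 1.1217e-07 m²
R = ρL/A = (1.15×10^-6)(3.61)/(1.1217e-07) = 37.01 Ω
P = I²R = (18.1)² × 37.01 = 12100 W

12100 W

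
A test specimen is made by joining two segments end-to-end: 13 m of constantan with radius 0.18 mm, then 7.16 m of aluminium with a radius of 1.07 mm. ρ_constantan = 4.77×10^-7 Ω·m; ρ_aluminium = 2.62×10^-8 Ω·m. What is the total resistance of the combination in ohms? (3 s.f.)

61.0 Ω

Segment 1: A = πr² = π(1.8000e-04 m)² = 1.018e-07 m²
R₁ = ρL/A = (4.77×10^-7)(13)/(1.018e-07) = 60.92 Ω
Segment 2: A = πr² = π(1.0700e-03 m)² = 3.597e-06 m²
R₂ = (2.62×10^-8)(7.16)/(3.597e-06) = 0.05216 Ω
R = R₁ + R₂ = 61.0 Ω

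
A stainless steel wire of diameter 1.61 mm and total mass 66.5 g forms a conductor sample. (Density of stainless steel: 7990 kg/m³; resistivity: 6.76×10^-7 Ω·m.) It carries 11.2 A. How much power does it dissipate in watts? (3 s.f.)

A = π(d/2)² = π(8.0500e-04 m)² = 2.0358e-06 m²
L = m/(density·A) = 0.0665/(7990×2.0358e-06) = 4.088 m
R = ρL/A = (6.76×10^-7)(4.088)/(2.0358e-06) = 1.357 Ω
P = I²R = (11.2)² × 1.357 = 170 W

170 W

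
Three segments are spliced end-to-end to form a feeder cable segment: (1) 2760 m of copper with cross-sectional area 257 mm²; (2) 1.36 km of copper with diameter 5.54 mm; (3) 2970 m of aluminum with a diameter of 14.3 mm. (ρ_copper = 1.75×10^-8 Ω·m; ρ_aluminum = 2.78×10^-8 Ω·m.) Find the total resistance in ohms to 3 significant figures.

Seg 1: A = 257 mm² = 2.570e-04 m²
R_1 = (1.75×10^-8)(2760)/(2.570e-04) = 0.1879 Ω
Seg 2: A = π(d/2)² = π(2.7700e-03 m)² = 2.411e-05 m²
R_2 = (1.75×10^-8)(1360)/(2.411e-05) = 0.9873 Ω
Seg 3: A = π(d/2)² = π(7.1500e-03 m)² = 1.606e-04 m²
R_3 = (2.78×10^-8)(2970)/(1.606e-04) = 0.5141 Ω
R_total = R_1 + R_2 + R_3 = 1.69 Ω

1.69 Ω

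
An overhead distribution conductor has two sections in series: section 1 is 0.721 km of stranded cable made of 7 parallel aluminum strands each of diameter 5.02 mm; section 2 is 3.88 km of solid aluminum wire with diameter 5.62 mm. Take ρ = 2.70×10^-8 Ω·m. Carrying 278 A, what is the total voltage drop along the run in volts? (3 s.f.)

1210 V

Section 1: A_strand = π(2.5100e-03)² = 1.979e-05 m²; R₁ = ρL/(N·A_s) = (2.70×10^-8)(721)/(7×1.979e-05) = 0.1405 Ω
Section 2: A = π(d/2)² = π(2.8100e-03 m)² = 2.481e-05 m²
R₂ = (2.70×10^-8)(3880)/(2.481e-05) = 4.223 Ω
R = R₁ + R₂ = 4.364 Ω
V = IR = 278 × 4.364 = 1210 V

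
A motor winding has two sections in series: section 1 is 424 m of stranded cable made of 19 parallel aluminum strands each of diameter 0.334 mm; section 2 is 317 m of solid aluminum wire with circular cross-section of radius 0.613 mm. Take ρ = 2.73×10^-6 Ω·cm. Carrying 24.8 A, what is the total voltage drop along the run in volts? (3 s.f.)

ρ = 2.73×10^-6 Ω·cm = 2.73×10^-8 Ω·m
Section 1: A_strand = π(1.6700e-04)² = 8.762e-08 m²; R₁ = ρL/(N·A_s) = (2.73×10^-8)(424)/(19×8.762e-08) = 6.953 Ω
Section 2: A = πr² = π(6.1300e-04 m)² = 1.181e-06 m²
R₂ = (2.73×10^-8)(317)/(1.181e-06) = 7.331 Ω
R = R₁ + R₂ = 14.28 Ω
V = IR = 24.8 × 14.28 = 354 V

354 V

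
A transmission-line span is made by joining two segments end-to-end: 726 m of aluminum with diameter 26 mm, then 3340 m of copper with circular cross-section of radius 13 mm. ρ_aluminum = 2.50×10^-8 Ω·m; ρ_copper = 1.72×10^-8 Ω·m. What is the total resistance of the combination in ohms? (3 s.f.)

0.142 Ω

Segment 1: A = π(d/2)² = π(1.3000e-02 m)² = 5.309e-04 m²
R₁ = ρL/A = (2.50×10^-8)(726)/(5.309e-04) = 0.03419 Ω
Segment 2: A = πr² = π(1.3000e-02 m)² = 5.309e-04 m²
R₂ = (1.72×10^-8)(3340)/(5.309e-04) = 0.1082 Ω
R = R₁ + R₂ = 0.142 Ω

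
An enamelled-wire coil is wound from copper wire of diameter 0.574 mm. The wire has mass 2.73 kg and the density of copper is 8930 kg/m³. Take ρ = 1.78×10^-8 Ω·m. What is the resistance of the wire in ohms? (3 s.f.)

81.3 Ω

A = π(d/2)² = π(2.8700e-04 m)² = 2.5877e-07 m²
L = m/(density·A) = 2.73/(8930×2.5877e-07) = 1181 m
R = ρL/A = (1.78×10^-8)(1181)/(2.5877e-07) = 81.3 Ω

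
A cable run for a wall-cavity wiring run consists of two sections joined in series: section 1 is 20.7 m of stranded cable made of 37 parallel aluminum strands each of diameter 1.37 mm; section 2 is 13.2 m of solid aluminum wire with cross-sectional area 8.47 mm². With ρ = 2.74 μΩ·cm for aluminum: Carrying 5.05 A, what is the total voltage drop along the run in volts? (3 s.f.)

ρ = 2.74 μΩ·cm = 2.74×10^-8 Ω·m
Section 1: A_strand = π(6.8500e-04)² = 1.474e-06 m²; R₁ = ρL/(N·A_s) = (2.74×10^-8)(20.7)/(37×1.474e-06) = 0.0104 Ω
Section 2: A = 8.47 mm² = 8.470e-06 m²
R₂ = (2.74×10^-8)(13.2)/(8.470e-06) = 0.0427 Ω
R = R₁ + R₂ = 0.0531 Ω
V = IR = 5.05 × 0.0531 = 0.268 V

0.268 V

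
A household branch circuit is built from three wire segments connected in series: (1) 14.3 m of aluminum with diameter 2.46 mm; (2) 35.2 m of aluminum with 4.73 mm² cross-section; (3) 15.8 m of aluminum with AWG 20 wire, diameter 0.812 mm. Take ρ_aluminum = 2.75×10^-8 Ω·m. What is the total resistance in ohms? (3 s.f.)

1.13 Ω

Seg 1: A = π(d/2)² = π(1.2300e-03 m)² = 4.753e-06 m²
R_1 = (2.75×10^-8)(14.3)/(4.753e-06) = 0.08274 Ω
Seg 2: A = 4.73 mm² = 4.730e-06 m²
R_2 = (2.75×10^-8)(35.2)/(4.730e-06) = 0.2047 Ω
Seg 3: A = π(0.812/2 mm)² = π(4.0600e-04 m)² = 5.178e-07 m²
R_3 = (2.75×10^-8)(15.8)/(5.178e-07) = 0.839 Ω
R_total = R_1 + R_2 + R_3 = 1.13 Ω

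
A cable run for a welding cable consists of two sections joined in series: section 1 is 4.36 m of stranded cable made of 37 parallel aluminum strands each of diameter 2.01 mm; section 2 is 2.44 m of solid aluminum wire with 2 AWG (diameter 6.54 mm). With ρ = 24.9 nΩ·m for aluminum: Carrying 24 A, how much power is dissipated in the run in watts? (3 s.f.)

ρ = 24.9 nΩ·m = 2.49×10^-8 Ω·m
Section 1: A_strand = π(1.0050e-03)² = 3.173e-06 m²; R₁ = ρL/(N·A_s) = (2.49×10^-8)(4.36)/(37×3.173e-06) = 9.247×10^-4 Ω
Section 2: A = π(6.54/2 mm)² = π(3.2700e-03 m)² = 3.359e-05 m²
R₂ = (2.49×10^-8)(2.44)/(3.359e-05) = 0.001809 Ω
R = R₁ + R₂ = 0.002733 Ω
P = I²R = (24)² × 0.002733 = 1.57 W

1.57 W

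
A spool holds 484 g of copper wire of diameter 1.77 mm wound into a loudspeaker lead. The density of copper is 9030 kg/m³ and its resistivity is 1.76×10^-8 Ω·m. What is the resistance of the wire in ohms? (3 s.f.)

0.156 Ω

A = π(d/2)² = π(8.8500e-04 m)² = 2.4606e-06 m²
L = m/(density·A) = 0.484/(9030×2.4606e-06) = 21.78 m
R = ρL/A = (1.76×10^-8)(21.78)/(2.4606e-06) = 0.156 Ω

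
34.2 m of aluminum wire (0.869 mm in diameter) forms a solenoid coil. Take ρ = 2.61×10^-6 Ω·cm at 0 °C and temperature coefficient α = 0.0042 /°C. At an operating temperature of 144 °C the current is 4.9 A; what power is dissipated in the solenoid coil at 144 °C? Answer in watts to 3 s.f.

58.0 W

ρ = 2.61×10^-6 Ω·cm = 2.61×10^-8 Ω·m
A = π(d/2)² = π(4.3450e-04 m)² = 5.931e-07 m²
R₍0₎ = ρL/A = (2.61×10^-8)(34.2)/(5.931e-07) = 1.505 Ω
R₍144₎ = R₍0₎(1 + αΔT) = 1.505 × (1 + 0.0042×144) = 2.415 Ω
P = I²R = (4.9)² × 2.415 = 58.0 W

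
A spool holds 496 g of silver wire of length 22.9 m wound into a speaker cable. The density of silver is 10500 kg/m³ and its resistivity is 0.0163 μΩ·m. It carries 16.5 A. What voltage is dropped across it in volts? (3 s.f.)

ρ = 0.0163 μΩ·m = 1.63×10^-8 Ω·m
A = m/(density·L) = 0.496/(10500×22.9) = 2.0628e-06 m²
R = ρL/A = (1.63×10^-8)(22.9)/(2.0628e-06) = 0.181 Ω
V = IR = 16.5 × 0.181 = 2.99 V

2.99 V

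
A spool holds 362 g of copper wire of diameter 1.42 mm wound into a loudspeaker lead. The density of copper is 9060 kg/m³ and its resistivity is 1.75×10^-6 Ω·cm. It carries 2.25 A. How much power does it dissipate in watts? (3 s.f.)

1.41 W

ρ = 1.75×10^-6 Ω·cm = 1.75×10^-8 Ω·m
A = π(d/2)² = π(7.1000e-04 m)² = 1.5837e-06 m²
L = m/(density·A) = 0.362/(9060×1.5837e-06) = 25.23 m
R = ρL/A = (1.75×10^-8)(25.23)/(1.5837e-06) = 0.2788 Ω
P = I²R = (2.25)² × 0.2788 = 1.41 W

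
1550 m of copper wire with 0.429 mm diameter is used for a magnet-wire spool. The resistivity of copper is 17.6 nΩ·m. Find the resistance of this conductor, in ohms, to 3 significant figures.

ρ = 17.6 nΩ·m = 1.76×10^-8 Ω·m
A = π(d/2)² = π(2.1450e-04 m)² = 1.445e-07 m²
R = ρL/A = (1.76×10^-8)(1550 m)/(1.445e-07 m²) = 189 Ω

189 Ω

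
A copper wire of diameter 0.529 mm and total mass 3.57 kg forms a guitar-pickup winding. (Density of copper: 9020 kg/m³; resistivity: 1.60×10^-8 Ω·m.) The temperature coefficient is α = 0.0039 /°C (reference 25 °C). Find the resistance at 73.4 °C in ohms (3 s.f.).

A = π(d/2)² = π(2.6450e-04 m)² = 2.1979e-07 m²
L = m/(density·A) = 3.57/(9020×2.1979e-07) = 1801 m
R = ρL/A = (1.60×10^-8)(1801)/(2.1979e-07) = 131.1 Ω
R(73.4 °C) = 131.1 × (1 + 0.0039×48.4) = 156 Ω

156 Ω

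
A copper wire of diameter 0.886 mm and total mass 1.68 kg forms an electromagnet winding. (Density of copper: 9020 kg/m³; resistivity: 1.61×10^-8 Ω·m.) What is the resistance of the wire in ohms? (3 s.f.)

A = π(d/2)² = π(4.4300e-04 m)² = 6.1653e-07 m²
L = m/(density·A) = 1.68/(9020×6.1653e-07) = 302.1 m
R = ρL/A = (1.61×10^-8)(302.1)/(6.1653e-07) = 7.89 Ω

7.89 Ω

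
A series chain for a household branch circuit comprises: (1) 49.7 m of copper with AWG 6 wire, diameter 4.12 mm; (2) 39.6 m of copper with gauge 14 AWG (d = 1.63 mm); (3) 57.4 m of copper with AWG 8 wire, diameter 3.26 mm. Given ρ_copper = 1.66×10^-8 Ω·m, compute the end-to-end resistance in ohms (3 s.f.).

0.491 Ω

Seg 1: A = π(4.12/2 mm)² = π(2.0600e-03 m)² = 1.333e-05 m²
R_1 = (1.66×10^-8)(49.7)/(1.333e-05) = 0.06188 Ω
Seg 2: A = π(1.63/2 mm)² = π(8.1500e-04 m)² = 2.087e-06 m²
R_2 = (1.66×10^-8)(39.6)/(2.087e-06) = 0.315 Ω
Seg 3: A = π(3.26/2 mm)² = π(1.6300e-03 m)² = 8.347e-06 m²
R_3 = (1.66×10^-8)(57.4)/(8.347e-06) = 0.1142 Ω
R_total = R_1 + R_2 + R_3 = 0.491 Ω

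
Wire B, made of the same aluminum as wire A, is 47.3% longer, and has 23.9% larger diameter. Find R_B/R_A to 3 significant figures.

0.960

R ∝ L/d², so R_B/R_A = (1 + 47.3/100) × (1 + 23.9/100)⁻²
= 1.473 × 0.6514 = 0.960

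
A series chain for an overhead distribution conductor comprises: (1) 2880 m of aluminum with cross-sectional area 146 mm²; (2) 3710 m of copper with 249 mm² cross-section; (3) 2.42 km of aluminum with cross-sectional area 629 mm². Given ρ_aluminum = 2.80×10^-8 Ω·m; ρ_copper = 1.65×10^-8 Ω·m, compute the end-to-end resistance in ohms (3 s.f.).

Seg 1: A = 146 mm² = 1.460e-04 m²
R_1 = (2.80×10^-8)(2880)/(1.460e-04) = 0.5523 Ω
Seg 2: A = 249 mm² = 2.490e-04 m²
R_2 = (1.65×10^-8)(3710)/(2.490e-04) = 0.2458 Ω
Seg 3: A = 629 mm² = 6.290e-04 m²
R_3 = (2.80×10^-8)(2420)/(6.290e-04) = 0.1077 Ω
R_total = R_1 + R_2 + R_3 = 0.906 Ω

0.906 Ω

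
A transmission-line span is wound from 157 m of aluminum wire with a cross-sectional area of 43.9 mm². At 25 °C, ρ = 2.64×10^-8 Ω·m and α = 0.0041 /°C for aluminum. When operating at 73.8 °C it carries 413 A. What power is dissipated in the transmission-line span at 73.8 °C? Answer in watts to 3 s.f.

19300 W

A = 43.9 mm² = 4.390e-05 m²
R₍25₎ = ρL/A = (2.64×10^-8)(157)/(4.390e-05) = 0.09441 Ω
R₍73.8₎ = R₍25₎(1 + αΔT) = 0.09441 × (1 + 0.0041×48.8) = 0.1133 Ω
P = I²R = (413)² × 0.1133 = 19300 W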